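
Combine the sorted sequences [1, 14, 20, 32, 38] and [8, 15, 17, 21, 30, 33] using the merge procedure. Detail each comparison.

Merging process:

Compare 1 vs 8: take 1 from left. Merged: [1]
Compare 14 vs 8: take 8 from right. Merged: [1, 8]
Compare 14 vs 15: take 14 from left. Merged: [1, 8, 14]
Compare 20 vs 15: take 15 from right. Merged: [1, 8, 14, 15]
Compare 20 vs 17: take 17 from right. Merged: [1, 8, 14, 15, 17]
Compare 20 vs 21: take 20 from left. Merged: [1, 8, 14, 15, 17, 20]
Compare 32 vs 21: take 21 from right. Merged: [1, 8, 14, 15, 17, 20, 21]
Compare 32 vs 30: take 30 from right. Merged: [1, 8, 14, 15, 17, 20, 21, 30]
Compare 32 vs 33: take 32 from left. Merged: [1, 8, 14, 15, 17, 20, 21, 30, 32]
Compare 38 vs 33: take 33 from right. Merged: [1, 8, 14, 15, 17, 20, 21, 30, 32, 33]
Append remaining from left: [38]. Merged: [1, 8, 14, 15, 17, 20, 21, 30, 32, 33, 38]

Final merged array: [1, 8, 14, 15, 17, 20, 21, 30, 32, 33, 38]
Total comparisons: 10

The merged array is [1, 8, 14, 15, 17, 20, 21, 30, 32, 33, 38], requiring 10 comparisons. The merge step runs in O(n) time where n is the total number of elements.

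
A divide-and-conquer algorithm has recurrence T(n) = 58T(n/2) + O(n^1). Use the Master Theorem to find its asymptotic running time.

Master Theorem for T(n) = 58T(n/2) + O(n^1):

a = 58, b = 2, c = 1
log_b(a) = log_2(58) = 5.8580

Case 1: c = 1 < log_2(58) = 5.8580
T(n) = O(n^(log_2 58))

For T(n) = 58T(n/2) + O(n^1): log_2(58) = 5.8580. This is Case 1 of the Master Theorem (c < log_b(a), work dominated by leaves), giving O(n^(log_2 58)).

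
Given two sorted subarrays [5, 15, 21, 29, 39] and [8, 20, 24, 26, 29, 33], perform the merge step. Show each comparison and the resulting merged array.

Merging process:

Compare 5 vs 8: take 5 from left. Merged: [5]
Compare 15 vs 8: take 8 from right. Merged: [5, 8]
Compare 15 vs 20: take 15 from left. Merged: [5, 8, 15]
Compare 21 vs 20: take 20 from right. Merged: [5, 8, 15, 20]
Compare 21 vs 24: take 21 from left. Merged: [5, 8, 15, 20, 21]
Compare 29 vs 24: take 24 from right. Merged: [5, 8, 15, 20, 21, 24]
Compare 29 vs 26: take 26 from right. Merged: [5, 8, 15, 20, 21, 24, 26]
Compare 29 vs 29: take 29 from left. Merged: [5, 8, 15, 20, 21, 24, 26, 29]
Compare 39 vs 29: take 29 from right. Merged: [5, 8, 15, 20, 21, 24, 26, 29, 29]
Compare 39 vs 33: take 33 from right. Merged: [5, 8, 15, 20, 21, 24, 26, 29, 29, 33]
Append remaining from left: [39]. Merged: [5, 8, 15, 20, 21, 24, 26, 29, 29, 33, 39]

Final merged array: [5, 8, 15, 20, 21, 24, 26, 29, 29, 33, 39]
Total comparisons: 10

The merged array is [5, 8, 15, 20, 21, 24, 26, 29, 29, 33, 39], requiring 10 comparisons. The merge step runs in O(n) time where n is the total number of elements.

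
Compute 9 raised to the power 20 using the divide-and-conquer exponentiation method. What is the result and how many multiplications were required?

Computing 9^20 by squaring (build up from 9^1; each line after the first costs one multiplication):

9^1 = 9
9^2 = (9^1)^2 = 9^2 = 81
9^4 = (9^2)^2 = 81^2 = 6561
9^5 = 9 * 9^4 = 9 * 6561 = 59049
9^10 = (9^5)^2 = 59049^2 = 3486784401
9^20 = (9^10)^2 = 3486784401^2 = 12157665459056928801

Result: 12157665459056928801
Multiplications needed: 5 (5 lines after 9^1)

9^20 = 12157665459056928801. Using exponentiation by squaring, this requires 5 multiplications. The key idea: if the exponent is even, square the half-power; if odd, multiply by the base once.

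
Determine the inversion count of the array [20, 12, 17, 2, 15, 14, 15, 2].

Finding inversions in [20, 12, 17, 2, 15, 14, 15, 2]:

(0, 1): arr[0]=20 > arr[1]=12
(0, 2): arr[0]=20 > arr[2]=17
(0, 3): arr[0]=20 > arr[3]=2
(0, 4): arr[0]=20 > arr[4]=15
(0, 5): arr[0]=20 > arr[5]=14
(0, 6): arr[0]=20 > arr[6]=15
(0, 7): arr[0]=20 > arr[7]=2
(1, 3): arr[1]=12 > arr[3]=2
(1, 7): arr[1]=12 > arr[7]=2
(2, 3): arr[2]=17 > arr[3]=2
(2, 4): arr[2]=17 > arr[4]=15
(2, 5): arr[2]=17 > arr[5]=14
(2, 6): arr[2]=17 > arr[6]=15
(2, 7): arr[2]=17 > arr[7]=2
(4, 5): arr[4]=15 > arr[5]=14
(4, 7): arr[4]=15 > arr[7]=2
(5, 7): arr[5]=14 > arr[7]=2
(6, 7): arr[6]=15 > arr[7]=2

Total inversions: 18

The array has 18 inversion(s): (0,1), (0,2), (0,3), (0,4), (0,5), (0,6), (0,7), (1,3), (1,7), (2,3), (2,4), (2,5), (2,6), (2,7), (4,5), (4,7), (5,7), (6,7). Each pair (i,j) satisfies i < j and arr[i] > arr[j].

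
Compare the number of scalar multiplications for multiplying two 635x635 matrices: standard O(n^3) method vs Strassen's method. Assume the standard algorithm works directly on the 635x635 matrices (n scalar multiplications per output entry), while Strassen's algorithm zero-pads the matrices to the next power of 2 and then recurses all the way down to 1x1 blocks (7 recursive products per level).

Matrix multiplication for 635x635 matrices:

Strassen's algorithm requires power-of-2 dimensions. Pad 635x635 to 1024x1024 (next power of 2).

Standard algorithm: 635^3 = 256047875 multiplications
Strassen's algorithm: 7^(log2(1024)) = 7^10 = 282475249 multiplications
Difference: 256047875 - 282475249 = -26427374 (Strassen uses MORE here due to padding overhead — for small or just-over-power-of-2 n, padding can outweigh the per-level savings)

Standard: 256047875 multiplications (635^3). Strassen: 282475249 multiplications (7^10, after padding to 1024x1024). Strassen reduces 8 recursive multiplications to 7 at each level.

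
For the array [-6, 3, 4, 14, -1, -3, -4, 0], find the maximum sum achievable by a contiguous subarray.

Using Kadane's algorithm on [-6, 3, 4, 14, -1, -3, -4, 0]:

Scanning through the array:
Position 1 (value 3): max_ending_here = 3, max_so_far = 3
Position 2 (value 4): max_ending_here = 7, max_so_far = 7
Position 3 (value 14): max_ending_here = 21, max_so_far = 21
Position 4 (value -1): max_ending_here = 20, max_so_far = 21
Position 5 (value -3): max_ending_here = 17, max_so_far = 21
Position 6 (value -4): max_ending_here = 13, max_so_far = 21
Position 7 (value 0): max_ending_here = 13, max_so_far = 21

Maximum subarray: [3, 4, 14]
Maximum sum: 21

The maximum subarray is [3, 4, 14] with sum 21. This subarray runs from index 1 to index 3.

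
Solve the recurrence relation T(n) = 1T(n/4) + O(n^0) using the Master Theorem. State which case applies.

Master Theorem for T(n) = 1T(n/4) + O(n^0):

a = 1, b = 4, c = 0
log_b(a) = log_4(1) = 0.0000

Case 2: c = 0 = log_4(1) = 0.0000
T(n) = O(n^0 log n) = O(log n)

For T(n) = 1T(n/4) + O(n^0): log_4(1) = 0.0000. This is Case 2 of the Master Theorem (c = log_b(a), equal work at all levels), giving O(log n).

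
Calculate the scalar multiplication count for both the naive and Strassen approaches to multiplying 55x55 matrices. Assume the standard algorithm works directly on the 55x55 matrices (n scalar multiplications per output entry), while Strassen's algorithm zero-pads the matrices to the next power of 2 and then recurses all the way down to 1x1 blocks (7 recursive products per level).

Matrix multiplication for 55x55 matrices:

Strassen's algorithm requires power-of-2 dimensions. Pad 55x55 to 64x64 (next power of 2).

Standard algorithm: 55^3 = 166375 multiplications
Strassen's algorithm: 7^(log2(64)) = 7^6 = 117649 multiplications
Savings: 166375 - 117649 = 48726 multiplications

Standard: 166375 multiplications (55^3). Strassen: 117649 multiplications (7^6, after padding to 64x64). Strassen reduces 8 recursive multiplications to 7 at each level.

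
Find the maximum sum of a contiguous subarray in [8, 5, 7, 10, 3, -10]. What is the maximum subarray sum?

Using Kadane's algorithm on [8, 5, 7, 10, 3, -10]:

Scanning through the array:
Position 1 (value 5): max_ending_here = 13, max_so_far = 13
Position 2 (value 7): max_ending_here = 20, max_so_far = 20
Position 3 (value 10): max_ending_here = 30, max_so_far = 30
Position 4 (value 3): max_ending_here = 33, max_so_far = 33
Position 5 (value -10): max_ending_here = 23, max_so_far = 33

Maximum subarray: [8, 5, 7, 10, 3]
Maximum sum: 33

The maximum subarray is [8, 5, 7, 10, 3] with sum 33. This subarray runs from index 0 to index 4.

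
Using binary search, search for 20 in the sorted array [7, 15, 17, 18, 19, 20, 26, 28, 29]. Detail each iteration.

Binary search for 20 in [7, 15, 17, 18, 19, 20, 26, 28, 29]:

lo=0, hi=8, mid=4, arr[mid]=19 -> 19 < 20, search right half
lo=5, hi=8, mid=6, arr[mid]=26 -> 26 > 20, search left half
lo=5, hi=5, mid=5, arr[mid]=20 -> Found target at index 5!

Binary search finds 20 at index 5 after 3 comparisons. The search repeatedly halves the search space by comparing with the middle element.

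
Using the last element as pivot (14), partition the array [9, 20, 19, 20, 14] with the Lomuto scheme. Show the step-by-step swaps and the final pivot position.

Lomuto partition with pivot = 14:

Initial array: [9, 20, 19, 20, 14]

arr[0]=9 <= 14: swap with position 0, array becomes [9, 20, 19, 20, 14]
arr[1]=20 > 14: no swap
arr[2]=19 > 14: no swap
arr[3]=20 > 14: no swap

Place pivot at position 1: [9, 14, 19, 20, 20]
Pivot position: 1

After partitioning with pivot 14, the array becomes [9, 14, 19, 20, 20]. The pivot is placed at index 1. All elements to the left of the pivot are <= 14, and all elements to the right are > 14.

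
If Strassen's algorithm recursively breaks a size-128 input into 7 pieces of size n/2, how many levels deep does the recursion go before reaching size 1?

For divide and conquer with division factor 2:

Problem sizes at each level:
Level 0: 128
Level 1: 64
Level 2: 32
Level 3: 16
Level 4: 8
Level 5: 4
Level 6: 2
Level 7: 1

The root is level 0 and the size-1 base case is level 7 (the tree spans levels 0 through 7, i.e. 8 levels counting the root), so the depth is the number of divisions: log_2(128) = 7

The recursion tree depth is log_2(128) = 7. At each level, the problem size is divided by 2, so it takes 7 divisions to reduce to a base case of size 1. The algorithm makes 7 recursive calls at each level.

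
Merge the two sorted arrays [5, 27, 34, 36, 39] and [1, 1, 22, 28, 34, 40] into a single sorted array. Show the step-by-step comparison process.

Merging process:

Compare 5 vs 1: take 1 from right. Merged: [1]
Compare 5 vs 1: take 1 from right. Merged: [1, 1]
Compare 5 vs 22: take 5 from left. Merged: [1, 1, 5]
Compare 27 vs 22: take 22 from right. Merged: [1, 1, 5, 22]
Compare 27 vs 28: take 27 from left. Merged: [1, 1, 5, 22, 27]
Compare 34 vs 28: take 28 from right. Merged: [1, 1, 5, 22, 27, 28]
Compare 34 vs 34: take 34 from left. Merged: [1, 1, 5, 22, 27, 28, 34]
Compare 36 vs 34: take 34 from right. Merged: [1, 1, 5, 22, 27, 28, 34, 34]
Compare 36 vs 40: take 36 from left. Merged: [1, 1, 5, 22, 27, 28, 34, 34, 36]
Compare 39 vs 40: take 39 from left. Merged: [1, 1, 5, 22, 27, 28, 34, 34, 36, 39]
Append remaining from right: [40]. Merged: [1, 1, 5, 22, 27, 28, 34, 34, 36, 39, 40]

Final merged array: [1, 1, 5, 22, 27, 28, 34, 34, 36, 39, 40]
Total comparisons: 10

The merged array is [1, 1, 5, 22, 27, 28, 34, 34, 36, 39, 40], requiring 10 comparisons. The merge step runs in O(n) time where n is the total number of elements.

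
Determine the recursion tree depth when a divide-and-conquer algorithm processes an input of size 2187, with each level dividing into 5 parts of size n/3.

For divide and conquer with division factor 3:

Problem sizes at each level:
Level 0: 2187
Level 1: 729
Level 2: 243
Level 3: 81
Level 4: 27
Level 5: 9
Level 6: 3
Level 7: 1

The root is level 0 and the size-1 base case is level 7 (the tree spans levels 0 through 7, i.e. 8 levels counting the root), so the depth is the number of divisions: log_3(2187) = 7

The recursion tree depth is log_3(2187) = 7. At each level, the problem size is divided by 3, so it takes 7 divisions to reduce to a base case of size 1. The algorithm makes 5 recursive calls at each level.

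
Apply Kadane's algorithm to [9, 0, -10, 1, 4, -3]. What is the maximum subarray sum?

Using Kadane's algorithm on [9, 0, -10, 1, 4, -3]:

Scanning through the array:
Position 1 (value 0): max_ending_here = 9, max_so_far = 9
Position 2 (value -10): max_ending_here = -1, max_so_far = 9
Position 3 (value 1): max_ending_here = 1, max_so_far = 9
Position 4 (value 4): max_ending_here = 5, max_so_far = 9
Position 5 (value -3): max_ending_here = 2, max_so_far = 9

Maximum subarray: [9]
Maximum sum: 9

The maximum subarray is [9] with sum 9. This subarray runs from index 0 to index 0.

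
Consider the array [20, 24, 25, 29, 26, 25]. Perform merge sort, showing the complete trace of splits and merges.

Merge sort trace:

Split: [20, 24, 25, 29, 26, 25] -> [20, 24, 25] and [29, 26, 25]
  Split: [20, 24, 25] -> [20] and [24, 25]
    Split: [24, 25] -> [24] and [25]
    Merge: [24] + [25] -> [24, 25]
  Merge: [20] + [24, 25] -> [20, 24, 25]
  Split: [29, 26, 25] -> [29] and [26, 25]
    Split: [26, 25] -> [26] and [25]
    Merge: [26] + [25] -> [25, 26]
  Merge: [29] + [25, 26] -> [25, 26, 29]
Merge: [20, 24, 25] + [25, 26, 29] -> [20, 24, 25, 25, 26, 29]

Final sorted array: [20, 24, 25, 25, 26, 29]

The merge sort proceeds by recursively splitting the array and merging sorted halves.
After all merges, the sorted array is [20, 24, 25, 25, 26, 29].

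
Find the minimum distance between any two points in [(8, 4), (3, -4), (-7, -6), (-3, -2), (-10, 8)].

Computing all pairwise distances among 5 points:

d((8, 4), (3, -4)) = 9.434
d((8, 4), (-7, -6)) = 18.0278
d((8, 4), (-3, -2)) = 12.53
d((8, 4), (-10, 8)) = 18.4391
d((3, -4), (-7, -6)) = 10.198
d((3, -4), (-3, -2)) = 6.3246
d((3, -4), (-10, 8)) = 17.6918
d((-7, -6), (-3, -2)) = 5.6569 <-- minimum
d((-7, -6), (-10, 8)) = 14.3178
d((-3, -2), (-10, 8)) = 12.2066

Closest pair: (-7, -6) and (-3, -2) with distance 5.6569

The closest pair is (-7, -6) and (-3, -2) with Euclidean distance 5.6569. For 5 points, brute-force pairwise comparison is shown above. For large n, the divide-and-conquer algorithm (sort by x, recurse on halves, check the dividing strip) achieves O(n log n).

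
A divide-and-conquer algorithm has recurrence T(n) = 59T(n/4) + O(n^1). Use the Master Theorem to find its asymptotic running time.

Master Theorem for T(n) = 59T(n/4) + O(n^1):

a = 59, b = 4, c = 1
log_b(a) = log_4(59) = 2.9413

Case 1: c = 1 < log_4(59) = 2.9413
T(n) = O(n^(log_4 59))

For T(n) = 59T(n/4) + O(n^1): log_4(59) = 2.9413. This is Case 1 of the Master Theorem (c < log_b(a), work dominated by leaves), giving O(n^(log_4 59)).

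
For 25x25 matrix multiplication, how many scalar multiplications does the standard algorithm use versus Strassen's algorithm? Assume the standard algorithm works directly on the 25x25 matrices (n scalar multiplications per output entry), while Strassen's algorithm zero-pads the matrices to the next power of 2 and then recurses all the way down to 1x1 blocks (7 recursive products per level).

Matrix multiplication for 25x25 matrices:

Strassen's algorithm requires power-of-2 dimensions. Pad 25x25 to 32x32 (next power of 2).

Standard algorithm: 25^3 = 15625 multiplications
Strassen's algorithm: 7^(log2(32)) = 7^5 = 16807 multiplications
Difference: 15625 - 16807 = -1182 (Strassen uses MORE here due to padding overhead — for small or just-over-power-of-2 n, padding can outweigh the per-level savings)

Standard: 15625 multiplications (25^3). Strassen: 16807 multiplications (7^5, after padding to 32x32). Strassen reduces 8 recursive multiplications to 7 at each level.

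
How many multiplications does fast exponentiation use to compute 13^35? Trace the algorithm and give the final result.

Computing 13^35 by squaring (build up from 13^1; each line after the first costs one multiplication):

13^1 = 13
13^2 = (13^1)^2 = 13^2 = 169
13^4 = (13^2)^2 = 169^2 = 28561
13^8 = (13^4)^2 = 28561^2 = 815730721
13^16 = (13^8)^2 = 815730721^2 = 665416609183179841
13^17 = 13 * 13^16 = 13 * 665416609183179841 = 8650415919381337933
13^34 = (13^17)^2 = 8650415919381337933^2 = 74829695578286078013428929473144712489
13^35 = 13 * 13^34 = 13 * 74829695578286078013428929473144712489 = 972786042517719014174576083150881262357

Result: 972786042517719014174576083150881262357
Multiplications needed: 7 (7 lines after 13^1)

13^35 = 972786042517719014174576083150881262357. Using exponentiation by squaring, this requires 7 multiplications. The key idea: if the exponent is even, square the half-power; if odd, multiply by the base once.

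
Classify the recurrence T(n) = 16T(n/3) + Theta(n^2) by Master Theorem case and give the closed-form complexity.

Master Theorem for T(n) = 16T(n/3) + O(n^2):

a = 16, b = 3, c = 2
log_b(a) = log_3(16) = 2.5237

Case 1: c = 2 < log_3(16) = 2.5237
T(n) = O(n^(log_3 16))

For T(n) = 16T(n/3) + O(n^2): log_3(16) = 2.5237. This is Case 1 of the Master Theorem (c < log_b(a), work dominated by leaves), giving O(n^(log_3 16)).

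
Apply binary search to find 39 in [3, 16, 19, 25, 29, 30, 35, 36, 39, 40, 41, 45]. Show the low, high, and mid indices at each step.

Binary search for 39 in [3, 16, 19, 25, 29, 30, 35, 36, 39, 40, 41, 45]:

lo=0, hi=11, mid=5, arr[mid]=30 -> 30 < 39, search right half
lo=6, hi=11, mid=8, arr[mid]=39 -> Found target at index 8!

Binary search finds 39 at index 8 after 2 comparisons. The search repeatedly halves the search space by comparing with the middle element.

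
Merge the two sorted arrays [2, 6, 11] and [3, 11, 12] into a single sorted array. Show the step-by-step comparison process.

Merging process:

Compare 2 vs 3: take 2 from left. Merged: [2]
Compare 6 vs 3: take 3 from right. Merged: [2, 3]
Compare 6 vs 11: take 6 from left. Merged: [2, 3, 6]
Compare 11 vs 11: take 11 from left. Merged: [2, 3, 6, 11]
Append remaining from right: [11, 12]. Merged: [2, 3, 6, 11, 11, 12]

Final merged array: [2, 3, 6, 11, 11, 12]
Total comparisons: 4

The merged array is [2, 3, 6, 11, 11, 12], requiring 4 comparisons. The merge step runs in O(n) time where n is the total number of elements.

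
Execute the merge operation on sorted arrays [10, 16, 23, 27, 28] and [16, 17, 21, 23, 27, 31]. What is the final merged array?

Merging process:

Compare 10 vs 16: take 10 from left. Merged: [10]
Compare 16 vs 16: take 16 from left. Merged: [10, 16]
Compare 23 vs 16: take 16 from right. Merged: [10, 16, 16]
Compare 23 vs 17: take 17 from right. Merged: [10, 16, 16, 17]
Compare 23 vs 21: take 21 from right. Merged: [10, 16, 16, 17, 21]
Compare 23 vs 23: take 23 from left. Merged: [10, 16, 16, 17, 21, 23]
Compare 27 vs 23: take 23 from right. Merged: [10, 16, 16, 17, 21, 23, 23]
Compare 27 vs 27: take 27 from left. Merged: [10, 16, 16, 17, 21, 23, 23, 27]
Compare 28 vs 27: take 27 from right. Merged: [10, 16, 16, 17, 21, 23, 23, 27, 27]
Compare 28 vs 31: take 28 from left. Merged: [10, 16, 16, 17, 21, 23, 23, 27, 27, 28]
Append remaining from right: [31]. Merged: [10, 16, 16, 17, 21, 23, 23, 27, 27, 28, 31]

Final merged array: [10, 16, 16, 17, 21, 23, 23, 27, 27, 28, 31]
Total comparisons: 10

The merged array is [10, 16, 16, 17, 21, 23, 23, 27, 27, 28, 31], requiring 10 comparisons. The merge step runs in O(n) time where n is the total number of elements.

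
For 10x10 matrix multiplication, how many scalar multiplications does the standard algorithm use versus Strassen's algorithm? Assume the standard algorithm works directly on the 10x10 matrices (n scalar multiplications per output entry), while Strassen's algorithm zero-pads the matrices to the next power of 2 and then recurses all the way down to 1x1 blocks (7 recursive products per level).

Matrix multiplication for 10x10 matrices:

Strassen's algorithm requires power-of-2 dimensions. Pad 10x10 to 16x16 (next power of 2).

Standard algorithm: 10^3 = 1000 multiplications
Strassen's algorithm: 7^(log2(16)) = 7^4 = 2401 multiplications
Difference: 1000 - 2401 = -1401 (Strassen uses MORE here due to padding overhead — for small or just-over-power-of-2 n, padding can outweigh the per-level savings)

Standard: 1000 multiplications (10^3). Strassen: 2401 multiplications (7^4, after padding to 16x16). Strassen reduces 8 recursive multiplications to 7 at each level.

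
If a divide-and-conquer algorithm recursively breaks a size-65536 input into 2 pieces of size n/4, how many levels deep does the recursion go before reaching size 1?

For divide and conquer with division factor 4:

Problem sizes at each level:
Level 0: 65536
Level 1: 16384
Level 2: 4096
Level 3: 1024
Level 4: 256
Level 5: 64
Level 6: 16
Level 7: 4
Level 8: 1

The root is level 0 and the size-1 base case is level 8 (the tree spans levels 0 through 8, i.e. 9 levels counting the root), so the depth is the number of divisions: log_4(65536) = 8

The recursion tree depth is log_4(65536) = 8. At each level, the problem size is divided by 4, so it takes 8 divisions to reduce to a base case of size 1. The algorithm makes 2 recursive calls at each level.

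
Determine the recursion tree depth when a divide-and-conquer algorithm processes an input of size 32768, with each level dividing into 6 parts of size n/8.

For divide and conquer with division factor 8:

Problem sizes at each level:
Level 0: 32768
Level 1: 4096
Level 2: 512
Level 3: 64
Level 4: 8
Level 5: 1

The root is level 0 and the size-1 base case is level 5 (the tree spans levels 0 through 5, i.e. 6 levels counting the root), so the depth is the number of divisions: log_8(32768) = 5

The recursion tree depth is log_8(32768) = 5. At each level, the problem size is divided by 8, so it takes 5 divisions to reduce to a base case of size 1. The algorithm makes 6 recursive calls at each level.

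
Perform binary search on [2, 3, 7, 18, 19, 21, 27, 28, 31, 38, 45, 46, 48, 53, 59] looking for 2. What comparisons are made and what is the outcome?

Binary search for 2 in [2, 3, 7, 18, 19, 21, 27, 28, 31, 38, 45, 46, 48, 53, 59]:

lo=0, hi=14, mid=7, arr[mid]=28 -> 28 > 2, search left half
lo=0, hi=6, mid=3, arr[mid]=18 -> 18 > 2, search left half
lo=0, hi=2, mid=1, arr[mid]=3 -> 3 > 2, search left half
lo=0, hi=0, mid=0, arr[mid]=2 -> Found target at index 0!

Binary search finds 2 at index 0 after 4 comparisons. The search repeatedly halves the search space by comparing with the middle element.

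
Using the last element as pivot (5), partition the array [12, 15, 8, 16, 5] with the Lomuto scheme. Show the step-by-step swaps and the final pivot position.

Lomuto partition with pivot = 5:

Initial array: [12, 15, 8, 16, 5]

arr[0]=12 > 5: no swap
arr[1]=15 > 5: no swap
arr[2]=8 > 5: no swap
arr[3]=16 > 5: no swap

Place pivot at position 0: [5, 15, 8, 16, 12]
Pivot position: 0

After partitioning with pivot 5, the array becomes [5, 15, 8, 16, 12]. The pivot is placed at index 0. All elements to the left of the pivot are <= 5, and all elements to the right are > 5.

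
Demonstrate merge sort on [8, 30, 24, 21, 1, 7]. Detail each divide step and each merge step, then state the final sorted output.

Merge sort trace:

Split: [8, 30, 24, 21, 1, 7] -> [8, 30, 24] and [21, 1, 7]
  Split: [8, 30, 24] -> [8] and [30, 24]
    Split: [30, 24] -> [30] and [24]
    Merge: [30] + [24] -> [24, 30]
  Merge: [8] + [24, 30] -> [8, 24, 30]
  Split: [21, 1, 7] -> [21] and [1, 7]
    Split: [1, 7] -> [1] and [7]
    Merge: [1] + [7] -> [1, 7]
  Merge: [21] + [1, 7] -> [1, 7, 21]
Merge: [8, 24, 30] + [1, 7, 21] -> [1, 7, 8, 21, 24, 30]

Final sorted array: [1, 7, 8, 21, 24, 30]

The merge sort proceeds by recursively splitting the array and merging sorted halves.
After all merges, the sorted array is [1, 7, 8, 21, 24, 30].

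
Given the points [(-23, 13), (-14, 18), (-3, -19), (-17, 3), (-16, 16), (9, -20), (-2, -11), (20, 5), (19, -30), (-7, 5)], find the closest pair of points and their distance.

Computing all pairwise distances among 10 points:

d((-23, 13), (-14, 18)) = 10.2956
d((-23, 13), (-3, -19)) = 37.7359
d((-23, 13), (-17, 3)) = 11.6619
d((-23, 13), (-16, 16)) = 7.6158
d((-23, 13), (9, -20)) = 45.9674
d((-23, 13), (-2, -11)) = 31.8904
d((-23, 13), (20, 5)) = 43.7379
d((-23, 13), (19, -30)) = 60.1082
d((-23, 13), (-7, 5)) = 17.8885
d((-14, 18), (-3, -19)) = 38.6005
d((-14, 18), (-17, 3)) = 15.2971
d((-14, 18), (-16, 16)) = 2.8284 <-- minimum
d((-14, 18), (9, -20)) = 44.4185
d((-14, 18), (-2, -11)) = 31.3847
d((-14, 18), (20, 5)) = 36.4005
d((-14, 18), (19, -30)) = 58.2495
d((-14, 18), (-7, 5)) = 14.7648
d((-3, -19), (-17, 3)) = 26.0768
d((-3, -19), (-16, 16)) = 37.3363
d((-3, -19), (9, -20)) = 12.0416
d((-3, -19), (-2, -11)) = 8.0623
d((-3, -19), (20, 5)) = 33.2415
d((-3, -19), (19, -30)) = 24.5967
d((-3, -19), (-7, 5)) = 24.3311
d((-17, 3), (-16, 16)) = 13.0384
d((-17, 3), (9, -20)) = 34.7131
d((-17, 3), (-2, -11)) = 20.5183
d((-17, 3), (20, 5)) = 37.054
d((-17, 3), (19, -30)) = 48.8365
d((-17, 3), (-7, 5)) = 10.198
d((-16, 16), (9, -20)) = 43.8292
d((-16, 16), (-2, -11)) = 30.4138
d((-16, 16), (20, 5)) = 37.6431
d((-16, 16), (19, -30)) = 57.8014
d((-16, 16), (-7, 5)) = 14.2127
d((9, -20), (-2, -11)) = 14.2127
d((9, -20), (20, 5)) = 27.313
d((9, -20), (19, -30)) = 14.1421
d((9, -20), (-7, 5)) = 29.6816
d((-2, -11), (20, 5)) = 27.2029
d((-2, -11), (19, -30)) = 28.3196
d((-2, -11), (-7, 5)) = 16.7631
d((20, 5), (19, -30)) = 35.0143
d((20, 5), (-7, 5)) = 27.0
d((19, -30), (-7, 5)) = 43.6005

Closest pair: (-14, 18) and (-16, 16) with distance 2.8284

The closest pair is (-14, 18) and (-16, 16) with Euclidean distance 2.8284. For 10 points, brute-force pairwise comparison is shown above. For large n, the divide-and-conquer algorithm (sort by x, recurse on halves, check the dividing strip) achieves O(n log n).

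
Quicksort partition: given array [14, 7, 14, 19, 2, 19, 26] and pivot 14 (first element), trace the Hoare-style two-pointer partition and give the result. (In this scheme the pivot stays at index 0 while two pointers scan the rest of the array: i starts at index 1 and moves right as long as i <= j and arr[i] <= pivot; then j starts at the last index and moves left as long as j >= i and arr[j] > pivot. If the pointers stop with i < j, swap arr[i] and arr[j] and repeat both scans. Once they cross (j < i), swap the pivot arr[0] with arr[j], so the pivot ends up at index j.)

Hoare-style two-pointer partition with pivot = 14:

Initial array: [14, 7, 14, 19, 2, 19, 26]

Pointers start at i = 1, j = 6.
i stops at index 3 (arr[3]=19 > 14), j stops at index 4 (arr[4]=2 <= 14): swap arr[3] and arr[4], array becomes [14, 7, 14, 2, 19, 19, 26]
i ends at 4, j ends at 3: the pointers have crossed (j < i), so scanning stops.

Swap pivot arr[0] with arr[3] to place pivot at position 3: [2, 7, 14, 14, 19, 19, 26]
Pivot position: 3

After partitioning with pivot 14, the array becomes [2, 7, 14, 14, 19, 19, 26]. The pivot is placed at index 3. All elements to the left of the pivot are <= 14, and all elements to the right are > 14.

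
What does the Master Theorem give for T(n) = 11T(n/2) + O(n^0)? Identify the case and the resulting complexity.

Master Theorem for T(n) = 11T(n/2) + O(n^0):

a = 11, b = 2, c = 0
log_b(a) = log_2(11) = 3.4594

Case 1: c = 0 < log_2(11) = 3.4594
T(n) = O(n^(log_2 11))

For T(n) = 11T(n/2) + O(n^0): log_2(11) = 3.4594. This is Case 1 of the Master Theorem (c < log_b(a), work dominated by leaves), giving O(n^(log_2 11)).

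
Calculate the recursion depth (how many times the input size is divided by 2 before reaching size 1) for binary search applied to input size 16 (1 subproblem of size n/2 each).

For divide and conquer with division factor 2:

Problem sizes at each level:
Level 0: 16
Level 1: 8
Level 2: 4
Level 3: 2
Level 4: 1

The root is level 0 and the size-1 base case is level 4 (the tree spans levels 0 through 4, i.e. 5 levels counting the root), so the depth is the number of divisions: log_2(16) = 4

The recursion tree depth is log_2(16) = 4. At each level, the problem size is divided by 2, so it takes 4 divisions to reduce to a base case of size 1. The algorithm makes 1 recursive call at each level.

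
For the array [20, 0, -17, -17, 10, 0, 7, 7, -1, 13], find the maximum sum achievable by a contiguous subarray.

Using Kadane's algorithm on [20, 0, -17, -17, 10, 0, 7, 7, -1, 13]:

Scanning through the array:
Position 1 (value 0): max_ending_here = 20, max_so_far = 20
Position 2 (value -17): max_ending_here = 3, max_so_far = 20
Position 3 (value -17): max_ending_here = -14, max_so_far = 20
Position 4 (value 10): max_ending_here = 10, max_so_far = 20
Position 5 (value 0): max_ending_here = 10, max_so_far = 20
Position 6 (value 7): max_ending_here = 17, max_so_far = 20
Position 7 (value 7): max_ending_here = 24, max_so_far = 24
Position 8 (value -1): max_ending_here = 23, max_so_far = 24
Position 9 (value 13): max_ending_here = 36, max_so_far = 36

Maximum subarray: [10, 0, 7, 7, -1, 13]
Maximum sum: 36

The maximum subarray is [10, 0, 7, 7, -1, 13] with sum 36. This subarray runs from index 4 to index 9.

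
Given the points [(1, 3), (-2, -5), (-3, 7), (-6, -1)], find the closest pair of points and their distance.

Computing all pairwise distances among 4 points:

d((1, 3), (-2, -5)) = 8.544
d((1, 3), (-3, 7)) = 5.6569 <-- minimum
d((1, 3), (-6, -1)) = 8.0623
d((-2, -5), (-3, 7)) = 12.0416
d((-2, -5), (-6, -1)) = 5.6569 <-- minimum
d((-3, 7), (-6, -1)) = 8.544

Minimum distance: 5.6569 (tie among 2 pairs: (1, 3) and (-3, 7); (-2, -5) and (-6, -1))

The minimum Euclidean distance is 5.6569. There is a tie: 2 pairs achieve this minimum — (1, 3) and (-3, 7); (-2, -5) and (-6, -1). Any of these is a valid closest pair. For 4 points, brute-force pairwise comparison is shown above. For large n, the divide-and-conquer algorithm (sort by x, recurse on halves, check the dividing strip) achieves O(n log n).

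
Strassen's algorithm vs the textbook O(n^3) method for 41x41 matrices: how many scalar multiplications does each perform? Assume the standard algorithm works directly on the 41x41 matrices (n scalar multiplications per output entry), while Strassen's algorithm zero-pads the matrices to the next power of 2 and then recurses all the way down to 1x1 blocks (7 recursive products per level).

Matrix multiplication for 41x41 matrices:

Strassen's algorithm requires power-of-2 dimensions. Pad 41x41 to 64x64 (next power of 2).

Standard algorithm: 41^3 = 68921 multiplications
Strassen's algorithm: 7^(log2(64)) = 7^6 = 117649 multiplications
Difference: 68921 - 117649 = -48728 (Strassen uses MORE here due to padding overhead — for small or just-over-power-of-2 n, padding can outweigh the per-level savings)

Standard: 68921 multiplications (41^3). Strassen: 117649 multiplications (7^6, after padding to 64x64). Strassen reduces 8 recursive multiplications to 7 at each level.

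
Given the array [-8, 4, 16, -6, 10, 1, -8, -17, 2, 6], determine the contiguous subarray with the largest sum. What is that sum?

Using Kadane's algorithm on [-8, 4, 16, -6, 10, 1, -8, -17, 2, 6]:

Scanning through the array:
Position 1 (value 4): max_ending_here = 4, max_so_far = 4
Position 2 (value 16): max_ending_here = 20, max_so_far = 20
Position 3 (value -6): max_ending_here = 14, max_so_far = 20
Position 4 (value 10): max_ending_here = 24, max_so_far = 24
Position 5 (value 1): max_ending_here = 25, max_so_far = 25
Position 6 (value -8): max_ending_here = 17, max_so_far = 25
Position 7 (value -17): max_ending_here = 0, max_so_far = 25
Position 8 (value 2): max_ending_here = 2, max_so_far = 25
Position 9 (value 6): max_ending_here = 8, max_so_far = 25

Maximum subarray: [4, 16, -6, 10, 1]
Maximum sum: 25

The maximum subarray is [4, 16, -6, 10, 1] with sum 25. This subarray runs from index 1 to index 5.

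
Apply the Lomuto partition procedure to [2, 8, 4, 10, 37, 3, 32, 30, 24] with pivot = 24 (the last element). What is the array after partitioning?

Lomuto partition with pivot = 24:

Initial array: [2, 8, 4, 10, 37, 3, 32, 30, 24]

arr[0]=2 <= 24: swap with position 0, array becomes [2, 8, 4, 10, 37, 3, 32, 30, 24]
arr[1]=8 <= 24: swap with position 1, array becomes [2, 8, 4, 10, 37, 3, 32, 30, 24]
arr[2]=4 <= 24: swap with position 2, array becomes [2, 8, 4, 10, 37, 3, 32, 30, 24]
arr[3]=10 <= 24: swap with position 3, array becomes [2, 8, 4, 10, 37, 3, 32, 30, 24]
arr[4]=37 > 24: no swap
arr[5]=3 <= 24: swap with position 4, array becomes [2, 8, 4, 10, 3, 37, 32, 30, 24]
arr[6]=32 > 24: no swap
arr[7]=30 > 24: no swap

Place pivot at position 5: [2, 8, 4, 10, 3, 24, 32, 30, 37]
Pivot position: 5

After partitioning with pivot 24, the array becomes [2, 8, 4, 10, 3, 24, 32, 30, 37]. The pivot is placed at index 5. All elements to the left of the pivot are <= 24, and all elements to the right are > 24.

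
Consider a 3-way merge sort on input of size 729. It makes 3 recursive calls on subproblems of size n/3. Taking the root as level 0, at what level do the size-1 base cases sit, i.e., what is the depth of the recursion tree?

For divide and conquer with division factor 3:

Problem sizes at each level:
Level 0: 729
Level 1: 243
Level 2: 81
Level 3: 27
Level 4: 9
Level 5: 3
Level 6: 1

The root is level 0 and the size-1 base case is level 6 (the tree spans levels 0 through 6, i.e. 7 levels counting the root), so the depth is the number of divisions: log_3(729) = 6

The recursion tree depth is log_3(729) = 6. At each level, the problem size is divided by 3, so it takes 6 divisions to reduce to a base case of size 1. The algorithm makes 3 recursive calls at each level.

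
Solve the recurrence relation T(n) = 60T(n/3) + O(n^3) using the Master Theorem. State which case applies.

Master Theorem for T(n) = 60T(n/3) + O(n^3):

a = 60, b = 3, c = 3
log_b(a) = log_3(60) = 3.7268

Case 1: c = 3 < log_3(60) = 3.7268
T(n) = O(n^(log_3 60))

For T(n) = 60T(n/3) + O(n^3): log_3(60) = 3.7268. This is Case 1 of the Master Theorem (c < log_b(a), work dominated by leaves), giving O(n^(log_3 60)).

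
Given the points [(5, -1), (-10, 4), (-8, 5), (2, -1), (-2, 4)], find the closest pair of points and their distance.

Computing all pairwise distances among 5 points:

d((5, -1), (-10, 4)) = 15.8114
d((5, -1), (-8, 5)) = 14.3178
d((5, -1), (2, -1)) = 3.0
d((5, -1), (-2, 4)) = 8.6023
d((-10, 4), (-8, 5)) = 2.2361 <-- minimum
d((-10, 4), (2, -1)) = 13.0
d((-10, 4), (-2, 4)) = 8.0
d((-8, 5), (2, -1)) = 11.6619
d((-8, 5), (-2, 4)) = 6.0828
d((2, -1), (-2, 4)) = 6.4031

Closest pair: (-10, 4) and (-8, 5) with distance 2.2361

The closest pair is (-10, 4) and (-8, 5) with Euclidean distance 2.2361. For 5 points, brute-force pairwise comparison is shown above. For large n, the divide-and-conquer algorithm (sort by x, recurse on halves, check the dividing strip) achieves O(n log n).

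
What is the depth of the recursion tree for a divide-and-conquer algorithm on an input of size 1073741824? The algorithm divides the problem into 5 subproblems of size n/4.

For divide and conquer with division factor 4:

Problem sizes at each level:
Level 0: 1073741824
Level 1: 268435456
Level 2: 67108864
Level 3: 16777216
Level 4: 4194304
Level 5: 1048576
Level 6: 262144
Level 7: 65536
Level 8: 16384
Level 9: 4096
Level 10: 1024
Level 11: 256
Level 12: 64
Level 13: 16
Level 14: 4
Level 15: 1

The root is level 0 and the size-1 base case is level 15 (the tree spans levels 0 through 15, i.e. 16 levels counting the root), so the depth is the number of divisions: log_4(1073741824) = 15

The recursion tree depth is log_4(1073741824) = 15. At each level, the problem size is divided by 4, so it takes 15 divisions to reduce to a base case of size 1. The algorithm makes 5 recursive calls at each level.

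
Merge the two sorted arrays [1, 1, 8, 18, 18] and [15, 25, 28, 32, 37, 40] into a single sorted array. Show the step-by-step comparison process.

Merging process:

Compare 1 vs 15: take 1 from left. Merged: [1]
Compare 1 vs 15: take 1 from left. Merged: [1, 1]
Compare 8 vs 15: take 8 from left. Merged: [1, 1, 8]
Compare 18 vs 15: take 15 from right. Merged: [1, 1, 8, 15]
Compare 18 vs 25: take 18 from left. Merged: [1, 1, 8, 15, 18]
Compare 18 vs 25: take 18 from left. Merged: [1, 1, 8, 15, 18, 18]
Append remaining from right: [25, 28, 32, 37, 40]. Merged: [1, 1, 8, 15, 18, 18, 25, 28, 32, 37, 40]

Final merged array: [1, 1, 8, 15, 18, 18, 25, 28, 32, 37, 40]
Total comparisons: 6

The merged array is [1, 1, 8, 15, 18, 18, 25, 28, 32, 37, 40], requiring 6 comparisons. The merge step runs in O(n) time where n is the total number of elements.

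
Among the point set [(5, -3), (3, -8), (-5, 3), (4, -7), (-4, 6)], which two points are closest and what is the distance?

Computing all pairwise distances among 5 points:

d((5, -3), (3, -8)) = 5.3852
d((5, -3), (-5, 3)) = 11.6619
d((5, -3), (4, -7)) = 4.1231
d((5, -3), (-4, 6)) = 12.7279
d((3, -8), (-5, 3)) = 13.6015
d((3, -8), (4, -7)) = 1.4142 <-- minimum
d((3, -8), (-4, 6)) = 15.6525
d((-5, 3), (4, -7)) = 13.4536
d((-5, 3), (-4, 6)) = 3.1623
d((4, -7), (-4, 6)) = 15.2643

Closest pair: (3, -8) and (4, -7) with distance 1.4142

The closest pair is (3, -8) and (4, -7) with Euclidean distance 1.4142. For 5 points, brute-force pairwise comparison is shown above. For large n, the divide-and-conquer algorithm (sort by x, recurse on halves, check the dividing strip) achieves O(n log n).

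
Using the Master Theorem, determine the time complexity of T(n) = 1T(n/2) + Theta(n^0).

Master Theorem for T(n) = 1T(n/2) + O(n^0):

a = 1, b = 2, c = 0
log_b(a) = log_2(1) = 0.0000

Case 2: c = 0 = log_2(1) = 0.0000
T(n) = O(n^0 log n) = O(log n)

For T(n) = 1T(n/2) + O(n^0): log_2(1) = 0.0000. This is Case 2 of the Master Theorem (c = log_b(a), equal work at all levels), giving O(log n).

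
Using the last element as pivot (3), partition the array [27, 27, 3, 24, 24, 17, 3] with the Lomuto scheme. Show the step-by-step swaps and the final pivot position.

Lomuto partition with pivot = 3:

Initial array: [27, 27, 3, 24, 24, 17, 3]

arr[0]=27 > 3: no swap
arr[1]=27 > 3: no swap
arr[2]=3 <= 3: swap with position 0, array becomes [3, 27, 27, 24, 24, 17, 3]
arr[3]=24 > 3: no swap
arr[4]=24 > 3: no swap
arr[5]=17 > 3: no swap

Place pivot at position 1: [3, 3, 27, 24, 24, 17, 27]
Pivot position: 1

After partitioning with pivot 3, the array becomes [3, 3, 27, 24, 24, 17, 27]. The pivot is placed at index 1. All elements to the left of the pivot are <= 3, and all elements to the right are > 3.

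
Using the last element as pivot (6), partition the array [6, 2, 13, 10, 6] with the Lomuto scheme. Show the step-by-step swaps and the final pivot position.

Lomuto partition with pivot = 6:

Initial array: [6, 2, 13, 10, 6]

arr[0]=6 <= 6: swap with position 0, array becomes [6, 2, 13, 10, 6]
arr[1]=2 <= 6: swap with position 1, array becomes [6, 2, 13, 10, 6]
arr[2]=13 > 6: no swap
arr[3]=10 > 6: no swap

Place pivot at position 2: [6, 2, 6, 10, 13]
Pivot position: 2

After partitioning with pivot 6, the array becomes [6, 2, 6, 10, 13]. The pivot is placed at index 2. All elements to the left of the pivot are <= 6, and all elements to the right are > 6.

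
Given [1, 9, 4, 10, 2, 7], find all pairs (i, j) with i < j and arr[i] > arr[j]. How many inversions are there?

Finding inversions in [1, 9, 4, 10, 2, 7]:

(1, 2): arr[1]=9 > arr[2]=4
(1, 4): arr[1]=9 > arr[4]=2
(1, 5): arr[1]=9 > arr[5]=7
(2, 4): arr[2]=4 > arr[4]=2
(3, 4): arr[3]=10 > arr[4]=2
(3, 5): arr[3]=10 > arr[5]=7

Total inversions: 6

The array has 6 inversion(s): (1,2), (1,4), (1,5), (2,4), (3,4), (3,5). Each pair (i,j) satisfies i < j and arr[i] > arr[j].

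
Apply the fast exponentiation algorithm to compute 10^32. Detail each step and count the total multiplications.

Computing 10^32 by squaring (build up from 10^1; each line after the first costs one multiplication):

10^1 = 10
10^2 = (10^1)^2 = 10^2 = 100
10^4 = (10^2)^2 = 100^2 = 10000
10^8 = (10^4)^2 = 10000^2 = 100000000
10^16 = (10^8)^2 = 100000000^2 = 10000000000000000
10^32 = (10^16)^2 = 10000000000000000^2 = 100000000000000000000000000000000

Result: 100000000000000000000000000000000
Multiplications needed: 5 (5 lines after 10^1)

10^32 = 100000000000000000000000000000000. Using exponentiation by squaring, this requires 5 multiplications. The key idea: if the exponent is even, square the half-power; if odd, multiply by the base once.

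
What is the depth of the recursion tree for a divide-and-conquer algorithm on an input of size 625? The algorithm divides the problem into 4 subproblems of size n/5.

For divide and conquer with division factor 5:

Problem sizes at each level:
Level 0: 625
Level 1: 125
Level 2: 25
Level 3: 5
Level 4: 1

The root is level 0 and the size-1 base case is level 4 (the tree spans levels 0 through 4, i.e. 5 levels counting the root), so the depth is the number of divisions: log_5(625) = 4

The recursion tree depth is log_5(625) = 4. At each level, the problem size is divided by 5, so it takes 4 divisions to reduce to a base case of size 1. The algorithm makes 4 recursive calls at each level.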